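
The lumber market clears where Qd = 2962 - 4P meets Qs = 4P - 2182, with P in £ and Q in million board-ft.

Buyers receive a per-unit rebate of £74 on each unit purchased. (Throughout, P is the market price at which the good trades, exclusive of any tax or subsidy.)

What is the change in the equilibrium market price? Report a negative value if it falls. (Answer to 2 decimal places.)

Solve the original market: 2962 - 4P = 4P - 2182, hence P = 643 and Q = 390.
Since buyers' out-of-pocket price is the market price minus the rebate, the effective demand curve becomes Qd = 3258 - 4P.
Setting them equal: 3258 - 4P = 4P - 2182 → 5440 = 8P, so P = 680 and Q = 538.
ΔP = 680 − 643 = +37.00.

+37.00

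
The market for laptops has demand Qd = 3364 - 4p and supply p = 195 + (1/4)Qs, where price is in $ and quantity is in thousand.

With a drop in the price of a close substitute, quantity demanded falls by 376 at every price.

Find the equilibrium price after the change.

471

Original equilibrium: 3364 - 4p = 4p - 780 gives 4144 = 8p, so p = 518 and Q = 1292.
With the change applied: demand Qd = 2988 - 4p, supply Qs = 4p - 780.
Setting them equal: 2988 - 4p = 4p - 780 → 3768 = 8p, so p = 471 and Q = 1104.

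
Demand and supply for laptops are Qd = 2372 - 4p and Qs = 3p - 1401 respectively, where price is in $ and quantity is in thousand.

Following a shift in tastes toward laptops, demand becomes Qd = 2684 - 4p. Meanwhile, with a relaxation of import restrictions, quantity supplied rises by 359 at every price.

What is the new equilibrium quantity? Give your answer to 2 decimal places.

Solve the original market: 2372 - 4p = 3p - 1401, hence p = 539 and Q = 216.
The shock moves the curves to Qd = 2684 - 4p and Qs = 3p - 1042.
New equilibrium: 2684 - 4p = 3p - 1042 ⇒ 3726 = 7p ⇒ p = 3726/7 ≈ 532.2857, Q = 3884/7 ≈ 554.8571.

554.86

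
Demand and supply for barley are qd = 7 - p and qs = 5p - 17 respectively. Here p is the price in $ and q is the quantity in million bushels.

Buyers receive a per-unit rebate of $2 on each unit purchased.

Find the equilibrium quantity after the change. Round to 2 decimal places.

4.67

Original equilibrium: 7 - p = 5p - 17 gives 24 = 6p, so p = 4 and q = 3.
Since buyers' out-of-pocket price is the market price minus the rebate, the effective demand curve becomes qd = 9 - p.
Equate the new curves: 9 - p = 5p - 17, giving 26 = 6p, p = 13/3 ≈ 4.3333, q = 14/3 ≈ 4.6667.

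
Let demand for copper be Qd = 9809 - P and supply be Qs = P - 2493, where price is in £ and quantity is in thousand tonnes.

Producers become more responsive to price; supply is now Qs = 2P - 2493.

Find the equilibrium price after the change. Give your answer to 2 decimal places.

4100.67

Initially, 9809 - P = P - 2493, so 12302 = 2P and P = 6151, Q = 3658.
With the change applied: demand Qd = 9809 - P, supply Qs = 2P - 2493.
Clearing the new market: 9809 - P = 2P - 2493, so P = 12302/3 ≈ 4100.6667 and Q = 17125/3 ≈ 5708.3333.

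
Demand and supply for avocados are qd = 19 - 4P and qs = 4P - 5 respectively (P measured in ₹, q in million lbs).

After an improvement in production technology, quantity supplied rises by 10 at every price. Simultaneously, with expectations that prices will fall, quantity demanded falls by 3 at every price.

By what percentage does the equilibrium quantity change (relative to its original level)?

Solve the original market: 19 - 4P = 4P - 5, hence P = 3 and q = 7.
After the shift, demand is qd = 16 - 4P and supply is qs = 4P + 5.
New equilibrium: 16 - 4P = 4P + 5 ⇒ 11 = 8P ⇒ P = 1.375, q = 10.5.
%Δq = (10.5 − 7) / 7 × 100 = +50%.

+50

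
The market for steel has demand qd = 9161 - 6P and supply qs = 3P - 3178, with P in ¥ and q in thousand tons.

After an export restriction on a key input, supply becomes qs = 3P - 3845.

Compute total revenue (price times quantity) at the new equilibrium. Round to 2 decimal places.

708586.15

Solve the original market: 9161 - 6P = 3P - 3178, hence P = 1371 and q = 935.
The new curves are qd = 9161 - 6P (demand) and qs = 3P - 3845 (supply).
Equate the new curves: 9161 - 6P = 3P - 3845, giving 13006 = 9P, P = 13006/9 ≈ 1445.1111, q = 1471/3 ≈ 490.3333.
New expenditure = 1445.1111 × 490.3333 = 708586.15.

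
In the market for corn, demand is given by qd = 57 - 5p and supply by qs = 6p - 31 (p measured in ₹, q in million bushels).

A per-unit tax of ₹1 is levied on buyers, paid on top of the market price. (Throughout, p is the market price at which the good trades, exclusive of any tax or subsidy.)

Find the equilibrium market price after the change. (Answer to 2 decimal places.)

Before the shock: 57 - 5p = 6p - 31 ⇒ 88 = 11p ⇒ p = 8, q = 17.
Since buyers pay the price plus the tax, the effective demand curve becomes qd = 52 - 5p.
New equilibrium: 52 - 5p = 6p - 31 ⇒ 83 = 11p ⇒ p = 83/11 ≈ 7.5455, q = 157/11 ≈ 14.2727.

7.55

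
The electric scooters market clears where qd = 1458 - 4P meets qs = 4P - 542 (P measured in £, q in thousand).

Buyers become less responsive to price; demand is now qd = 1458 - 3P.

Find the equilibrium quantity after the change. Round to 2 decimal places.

Solve the original market: 1458 - 4P = 4P - 542, hence P = 250 and q = 458.
After the shift, demand is qd = 1458 - 3P and supply is qs = 4P - 542.
Setting them equal: 1458 - 3P = 4P - 542 → 2000 = 7P, so P = 2000/7 ≈ 285.7143 and q = 4206/7 ≈ 600.8571.

600.86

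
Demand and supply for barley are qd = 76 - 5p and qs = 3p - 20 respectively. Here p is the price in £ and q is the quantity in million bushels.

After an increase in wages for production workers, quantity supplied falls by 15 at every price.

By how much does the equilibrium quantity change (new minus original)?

Solve the original market: 76 - 5p = 3p - 20, hence p = 12 and q = 16.
With the change applied: demand qd = 76 - 5p, supply qs = 3p - 35.
New equilibrium: 76 - 5p = 3p - 35 ⇒ 111 = 8p ⇒ p = 13.875, q = 6.625.
Δq = 6.625 − 16 = -9.375.

-9.375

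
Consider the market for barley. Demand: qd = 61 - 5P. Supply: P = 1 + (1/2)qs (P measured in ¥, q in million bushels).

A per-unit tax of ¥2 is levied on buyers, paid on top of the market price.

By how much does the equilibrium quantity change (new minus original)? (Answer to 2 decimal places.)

Original equilibrium: 61 - 5P = 2P - 2 gives 63 = 7P, so P = 9 and q = 16.
Since buyers pay the price plus the tax, the effective demand curve becomes qd = 51 - 5P.
Setting them equal: 51 - 5P = 2P - 2 → 53 = 7P, so P = 53/7 ≈ 7.5714 and q = 92/7 ≈ 13.1429.
Δq = 13.1429 − 16 = -2.86.

-2.86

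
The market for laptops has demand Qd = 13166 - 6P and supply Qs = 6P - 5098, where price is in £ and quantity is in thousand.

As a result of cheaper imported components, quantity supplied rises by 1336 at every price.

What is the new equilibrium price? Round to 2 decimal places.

1410.67

Initially, 13166 - 6P = 6P - 5098, so 18264 = 12P and P = 1522, Q = 4034.
After the shift, demand is Qd = 13166 - 6P and supply is Qs = 6P - 3762.
Clearing the new market: 13166 - 6P = 6P - 3762, so P = 4232/3 ≈ 1410.6667 and Q = 4702.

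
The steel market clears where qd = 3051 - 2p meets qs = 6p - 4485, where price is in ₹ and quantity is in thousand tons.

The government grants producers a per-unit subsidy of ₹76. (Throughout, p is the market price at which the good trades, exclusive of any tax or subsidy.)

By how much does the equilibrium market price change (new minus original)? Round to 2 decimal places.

-57.00

Initially, 3051 - 2p = 6p - 4485, so 7536 = 8p and p = 942, q = 1167.
Since sellers receive the price plus the subsidy, the effective supply curve becomes qs = 6p - 4029.
Equate the new curves: 3051 - 2p = 6p - 4029, giving 7080 = 8p, p = 885, q = 1281.
Δp = 885 − 942 = -57.00.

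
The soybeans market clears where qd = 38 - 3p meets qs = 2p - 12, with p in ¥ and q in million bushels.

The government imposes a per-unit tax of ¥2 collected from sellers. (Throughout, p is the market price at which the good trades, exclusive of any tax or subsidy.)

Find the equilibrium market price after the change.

10.8

Original equilibrium: 38 - 3p = 2p - 12 gives 50 = 5p, so p = 10 and q = 8.
Since sellers keep the price net of the tax, the effective supply curve becomes qs = 2p - 16.
Equate the new curves: 38 - 3p = 2p - 16, giving 54 = 5p, p = 10.8, q = 5.6.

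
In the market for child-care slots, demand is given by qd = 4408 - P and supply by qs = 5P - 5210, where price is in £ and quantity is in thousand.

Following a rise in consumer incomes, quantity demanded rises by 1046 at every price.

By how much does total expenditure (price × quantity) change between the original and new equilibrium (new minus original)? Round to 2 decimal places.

+2038247.22

Before the shock: 4408 - P = 5P - 5210 ⇒ 9618 = 6P ⇒ P = 1603, q = 2805.
The shock moves the curves to qd = 5454 - P and qs = 5P - 5210.
Clearing the new market: 5454 - P = 5P - 5210, so P = 5332/3 ≈ 1777.3333 and q = 11030/3 ≈ 3676.6667.
Expenditure moves from 1603×2805 = 4496415 to 1777.3333×3676.6667 = 6534662.2222; change = +2038247.22.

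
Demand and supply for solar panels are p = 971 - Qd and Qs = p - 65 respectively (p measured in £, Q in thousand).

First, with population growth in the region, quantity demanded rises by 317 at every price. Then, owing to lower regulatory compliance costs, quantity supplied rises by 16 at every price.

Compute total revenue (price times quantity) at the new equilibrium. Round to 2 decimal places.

414135.75

Original equilibrium: 971 - p = p - 65 gives 1036 = 2p, so p = 518 and Q = 453.
The new curves are Qd = 1288 - p (demand) and Qs = p - 49 (supply).
Setting them equal: 1288 - p = p - 49 → 1337 = 2p, so p = 668.5 and Q = 619.5.
New expenditure = 668.5 × 619.5 = 414135.75.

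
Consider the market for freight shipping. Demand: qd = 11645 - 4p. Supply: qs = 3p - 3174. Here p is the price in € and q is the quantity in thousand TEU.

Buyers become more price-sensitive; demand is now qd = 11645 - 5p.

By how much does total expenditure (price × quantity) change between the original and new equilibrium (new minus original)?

Before the shock: 11645 - 4p = 3p - 3174 ⇒ 14819 = 7p ⇒ p = 2117, q = 3177.
After the shift, demand is qd = 11645 - 5p and supply is qs = 3p - 3174.
Setting them equal: 11645 - 5p = 3p - 3174 → 14819 = 8p, so p = 1852.375 and q = 2383.125.
Expenditure moves from 2117×3177 = 6725709 to 1852.375×2383.125 = 4414441.171875; change = -2311267.828125.

-2311267.828125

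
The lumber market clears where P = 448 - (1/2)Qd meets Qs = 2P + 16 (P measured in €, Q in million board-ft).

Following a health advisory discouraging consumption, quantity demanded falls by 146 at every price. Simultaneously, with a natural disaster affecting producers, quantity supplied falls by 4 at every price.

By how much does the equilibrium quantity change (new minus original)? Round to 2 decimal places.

-75.00

Original equilibrium: 896 - 2P = 2P + 16 gives 880 = 4P, so P = 220 and Q = 456.
The new curves are Qd = 750 - 2P (demand) and Qs = 2P + 12 (supply).
Clearing the new market: 750 - 2P = 2P + 12, so P = 184.5 and Q = 381.
ΔQ = 381 − 456 = -75.00.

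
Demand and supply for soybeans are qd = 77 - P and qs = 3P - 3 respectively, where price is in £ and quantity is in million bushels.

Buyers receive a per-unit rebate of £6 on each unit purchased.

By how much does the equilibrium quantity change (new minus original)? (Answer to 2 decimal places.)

+4.50

Before the shock: 77 - P = 3P - 3 ⇒ 80 = 4P ⇒ P = 20, q = 57.
Since buyers' out-of-pocket price is the market price minus the rebate, the effective demand curve becomes qd = 83 - P.
Equate the new curves: 83 - P = 3P - 3, giving 86 = 4P, P = 21.5, q = 61.5.
Δq = 61.5 − 57 = +4.50.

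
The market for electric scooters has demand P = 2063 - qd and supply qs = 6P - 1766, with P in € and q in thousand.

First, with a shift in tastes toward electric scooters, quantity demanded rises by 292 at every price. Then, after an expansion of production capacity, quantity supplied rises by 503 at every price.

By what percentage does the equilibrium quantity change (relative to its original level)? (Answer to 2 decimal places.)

Initially, 2063 - P = 6P - 1766, so 3829 = 7P and P = 547, q = 1516.
The shock moves the curves to qd = 2355 - P and qs = 6P - 1263.
New equilibrium: 2355 - P = 6P - 1263 ⇒ 3618 = 7P ⇒ P = 3618/7 ≈ 516.8571, q = 12867/7 ≈ 1838.1429.
%Δq = (1838.1429 − 1516) / 1516 × 100 = +21.25%.

+21.25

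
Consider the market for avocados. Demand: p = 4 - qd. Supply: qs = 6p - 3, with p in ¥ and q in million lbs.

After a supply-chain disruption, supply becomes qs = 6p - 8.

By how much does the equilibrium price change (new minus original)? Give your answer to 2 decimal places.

+0.71

Before the shock: 4 - p = 6p - 3 ⇒ 7 = 7p ⇒ p = 1, q = 3.
After the shift, demand is qd = 4 - p and supply is qs = 6p - 8.
New equilibrium: 4 - p = 6p - 8 ⇒ 12 = 7p ⇒ p = 12/7 ≈ 1.7143, q = 16/7 ≈ 2.2857.
Δp = 1.7143 − 1 = +0.71.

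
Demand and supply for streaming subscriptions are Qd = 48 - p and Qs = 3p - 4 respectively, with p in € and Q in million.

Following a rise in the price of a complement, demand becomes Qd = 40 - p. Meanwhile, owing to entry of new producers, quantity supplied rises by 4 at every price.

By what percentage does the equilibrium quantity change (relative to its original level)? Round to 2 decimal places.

-14.29

Solve the original market: 48 - p = 3p - 4, hence p = 13 and Q = 35.
The shock moves the curves to Qd = 40 - p and Qs = 3p.
New equilibrium: 40 - p = 3p ⇒ 40 = 4p ⇒ p = 10, Q = 30.
%ΔQ = (30 − 35) / 35 × 100 = -14.29%.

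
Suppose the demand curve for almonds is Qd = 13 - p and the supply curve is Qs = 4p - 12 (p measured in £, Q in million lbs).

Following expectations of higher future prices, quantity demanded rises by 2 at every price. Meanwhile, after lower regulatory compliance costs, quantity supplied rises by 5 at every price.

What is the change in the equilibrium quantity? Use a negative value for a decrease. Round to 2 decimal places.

+2.60

Original equilibrium: 13 - p = 4p - 12 gives 25 = 5p, so p = 5 and Q = 8.
The shock moves the curves to Qd = 15 - p and Qs = 4p - 7.
Equate the new curves: 15 - p = 4p - 7, giving 22 = 5p, p = 4.4, Q = 10.6.
ΔQ = 10.6 − 8 = +2.60.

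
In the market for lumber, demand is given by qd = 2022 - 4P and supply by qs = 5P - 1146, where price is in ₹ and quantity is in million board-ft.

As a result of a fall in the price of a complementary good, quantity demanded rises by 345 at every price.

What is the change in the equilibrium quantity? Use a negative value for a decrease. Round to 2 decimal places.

Original equilibrium: 2022 - 4P = 5P - 1146 gives 3168 = 9P, so P = 352 and q = 614.
With the change applied: demand qd = 2367 - 4P, supply qs = 5P - 1146.
New equilibrium: 2367 - 4P = 5P - 1146 ⇒ 3513 = 9P ⇒ P = 1171/3 ≈ 390.3333, q = 2417/3 ≈ 805.6667.
Δq = 805.6667 − 614 = +191.67.

+191.67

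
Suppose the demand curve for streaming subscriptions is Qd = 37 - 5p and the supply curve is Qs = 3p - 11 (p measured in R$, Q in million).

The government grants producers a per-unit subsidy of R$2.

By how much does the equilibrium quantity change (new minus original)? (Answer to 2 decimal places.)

Before the shock: 37 - 5p = 3p - 11 ⇒ 48 = 8p ⇒ p = 6, Q = 7.
Since sellers receive the price plus the subsidy, the effective supply curve becomes Qs = 3p - 5.
Equate the new curves: 37 - 5p = 3p - 5, giving 42 = 8p, p = 5.25, Q = 10.75.
ΔQ = 10.75 − 7 = +3.75.

+3.75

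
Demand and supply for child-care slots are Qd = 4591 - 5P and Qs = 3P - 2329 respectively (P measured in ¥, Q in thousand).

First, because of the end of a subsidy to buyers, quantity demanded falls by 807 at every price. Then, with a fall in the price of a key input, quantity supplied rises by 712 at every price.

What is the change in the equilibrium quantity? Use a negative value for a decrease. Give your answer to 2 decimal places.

+142.38

Solve the original market: 4591 - 5P = 3P - 2329, hence P = 865 and Q = 266.
With the change applied: demand Qd = 3784 - 5P, supply Qs = 3P - 1617.
Equate the new curves: 3784 - 5P = 3P - 1617, giving 5401 = 8P, P = 675.125, Q = 408.375.
ΔQ = 408.375 − 266 = +142.38.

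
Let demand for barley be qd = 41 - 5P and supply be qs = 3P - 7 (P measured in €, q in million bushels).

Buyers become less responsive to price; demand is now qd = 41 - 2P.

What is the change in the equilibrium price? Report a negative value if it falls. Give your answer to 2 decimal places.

Before the shock: 41 - 5P = 3P - 7 ⇒ 48 = 8P ⇒ P = 6, q = 11.
The shock moves the curves to qd = 41 - 2P and qs = 3P - 7.
New equilibrium: 41 - 2P = 3P - 7 ⇒ 48 = 5P ⇒ P = 9.6, q = 21.8.
ΔP = 9.6 − 6 = +3.60.

+3.60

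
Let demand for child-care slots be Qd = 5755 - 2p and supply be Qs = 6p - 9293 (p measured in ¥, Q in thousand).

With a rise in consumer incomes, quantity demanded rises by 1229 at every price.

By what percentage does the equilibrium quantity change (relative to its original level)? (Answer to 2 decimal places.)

Initially, 5755 - 2p = 6p - 9293, so 15048 = 8p and p = 1881, Q = 1993.
The new curves are Qd = 6984 - 2p (demand) and Qs = 6p - 9293 (supply).
Clearing the new market: 6984 - 2p = 6p - 9293, so p = 2034.625 and Q = 2914.75.
%ΔQ = (2914.75 − 1993) / 1993 × 100 = +46.25%.

+46.25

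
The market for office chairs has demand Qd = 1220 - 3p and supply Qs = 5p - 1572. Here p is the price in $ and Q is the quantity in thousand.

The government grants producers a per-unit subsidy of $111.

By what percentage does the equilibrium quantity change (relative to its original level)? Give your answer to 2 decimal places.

Initially, 1220 - 3p = 5p - 1572, so 2792 = 8p and p = 349, Q = 173.
Since sellers receive the price plus the subsidy, the effective supply curve becomes Qs = 5p - 1017.
Clearing the new market: 1220 - 3p = 5p - 1017, so p = 279.625 and Q = 381.125.
%ΔQ = (381.125 − 173) / 173 × 100 = +120.30%.

+120.30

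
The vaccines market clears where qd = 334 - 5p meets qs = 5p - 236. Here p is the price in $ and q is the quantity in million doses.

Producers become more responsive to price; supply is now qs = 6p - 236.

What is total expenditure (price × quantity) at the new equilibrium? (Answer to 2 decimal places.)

3881.65

Solve the original market: 334 - 5p = 5p - 236, hence p = 57 and q = 49.
With the change applied: demand qd = 334 - 5p, supply qs = 6p - 236.
New equilibrium: 334 - 5p = 6p - 236 ⇒ 570 = 11p ⇒ p = 570/11 ≈ 51.8182, q = 824/11 ≈ 74.9091.
New expenditure = 51.8182 × 74.9091 = 3881.65.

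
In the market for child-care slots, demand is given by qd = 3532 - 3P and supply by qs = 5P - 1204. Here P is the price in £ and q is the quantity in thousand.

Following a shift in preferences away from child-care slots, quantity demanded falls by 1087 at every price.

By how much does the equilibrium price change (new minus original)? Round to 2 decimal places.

-135.88

Before the shock: 3532 - 3P = 5P - 1204 ⇒ 4736 = 8P ⇒ P = 592, q = 1756.
The new curves are qd = 2445 - 3P (demand) and qs = 5P - 1204 (supply).
Equate the new curves: 2445 - 3P = 5P - 1204, giving 3649 = 8P, P = 456.125, q = 1076.625.
ΔP = 456.125 − 592 = -135.88.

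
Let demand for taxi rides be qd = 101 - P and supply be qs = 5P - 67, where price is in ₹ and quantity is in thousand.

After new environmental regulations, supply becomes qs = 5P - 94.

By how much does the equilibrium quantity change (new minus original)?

-4.5

Before the shock: 101 - P = 5P - 67 ⇒ 168 = 6P ⇒ P = 28, q = 73.
With the change applied: demand qd = 101 - P, supply qs = 5P - 94.
New equilibrium: 101 - P = 5P - 94 ⇒ 195 = 6P ⇒ P = 32.5, q = 68.5.
Δq = 68.5 − 73 = -4.5.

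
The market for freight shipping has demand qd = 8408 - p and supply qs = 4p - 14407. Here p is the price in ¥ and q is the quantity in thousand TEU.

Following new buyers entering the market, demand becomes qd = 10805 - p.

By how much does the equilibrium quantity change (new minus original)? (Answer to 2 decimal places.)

Solve the original market: 8408 - p = 4p - 14407, hence p = 4563 and q = 3845.
The new curves are qd = 10805 - p (demand) and qs = 4p - 14407 (supply).
Equate the new curves: 10805 - p = 4p - 14407, giving 25212 = 5p, p = 5042.4, q = 5762.6.
Δq = 5762.6 − 3845 = +1917.60.

+1917.60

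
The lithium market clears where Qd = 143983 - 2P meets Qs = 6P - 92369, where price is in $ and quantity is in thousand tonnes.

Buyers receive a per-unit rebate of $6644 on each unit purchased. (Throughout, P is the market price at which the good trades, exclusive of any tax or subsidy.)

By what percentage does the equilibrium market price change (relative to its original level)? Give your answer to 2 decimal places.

+5.62

Before the shock: 143983 - 2P = 6P - 92369 ⇒ 236352 = 8P ⇒ P = 29544, Q = 84895.
Since buyers' out-of-pocket price is the market price minus the rebate, the effective demand curve becomes Qd = 157271 - 2P.
Setting them equal: 157271 - 2P = 6P - 92369 → 249640 = 8P, so P = 31205 and Q = 94861.
%ΔP = (31205 − 29544) / 29544 × 100 = +5.62%.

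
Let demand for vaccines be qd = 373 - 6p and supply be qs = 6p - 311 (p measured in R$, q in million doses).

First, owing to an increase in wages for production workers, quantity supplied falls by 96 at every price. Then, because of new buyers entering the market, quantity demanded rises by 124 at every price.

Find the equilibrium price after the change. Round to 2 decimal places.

Initially, 373 - 6p = 6p - 311, so 684 = 12p and p = 57, q = 31.
The new curves are qd = 497 - 6p (demand) and qs = 6p - 407 (supply).
New equilibrium: 497 - 6p = 6p - 407 ⇒ 904 = 12p ⇒ p = 226/3 ≈ 75.3333, q = 45.

75.33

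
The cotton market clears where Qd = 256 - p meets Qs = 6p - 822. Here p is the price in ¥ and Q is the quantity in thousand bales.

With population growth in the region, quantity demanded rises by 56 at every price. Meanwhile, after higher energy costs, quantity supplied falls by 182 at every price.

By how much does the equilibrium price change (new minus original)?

+34

Solve the original market: 256 - p = 6p - 822, hence p = 154 and Q = 102.
The new curves are Qd = 312 - p (demand) and Qs = 6p - 1004 (supply).
Setting them equal: 312 - p = 6p - 1004 → 1316 = 7p, so p = 188 and Q = 124.
Δp = 188 − 154 = +34.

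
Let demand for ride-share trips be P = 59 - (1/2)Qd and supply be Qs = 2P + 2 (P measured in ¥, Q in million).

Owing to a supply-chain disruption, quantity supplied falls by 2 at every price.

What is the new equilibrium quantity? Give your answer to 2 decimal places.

Initially, 118 - 2P = 2P + 2, so 116 = 4P and P = 29, Q = 60.
The new curves are Qd = 118 - 2P (demand) and Qs = 2P (supply).
Setting them equal: 118 - 2P = 2P → 118 = 4P, so P = 29.5 and Q = 59.

59.00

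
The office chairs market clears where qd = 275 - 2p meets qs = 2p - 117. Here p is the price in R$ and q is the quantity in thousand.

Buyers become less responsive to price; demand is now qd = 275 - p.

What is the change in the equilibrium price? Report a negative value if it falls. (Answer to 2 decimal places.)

+32.67

Before the shock: 275 - 2p = 2p - 117 ⇒ 392 = 4p ⇒ p = 98, q = 79.
After the shift, demand is qd = 275 - p and supply is qs = 2p - 117.
Equate the new curves: 275 - p = 2p - 117, giving 392 = 3p, p = 392/3 ≈ 130.6667, q = 433/3 ≈ 144.3333.
Δp = 130.6667 − 98 = +32.67.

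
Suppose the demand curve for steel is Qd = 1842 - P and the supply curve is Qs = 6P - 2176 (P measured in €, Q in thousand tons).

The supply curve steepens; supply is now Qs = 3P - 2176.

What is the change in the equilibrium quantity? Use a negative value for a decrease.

-430.5

Initially, 1842 - P = 6P - 2176, so 4018 = 7P and P = 574, Q = 1268.
After the shift, demand is Qd = 1842 - P and supply is Qs = 3P - 2176.
Setting them equal: 1842 - P = 3P - 2176 → 4018 = 4P, so P = 1004.5 and Q = 837.5.
ΔQ = 837.5 − 1268 = -430.5.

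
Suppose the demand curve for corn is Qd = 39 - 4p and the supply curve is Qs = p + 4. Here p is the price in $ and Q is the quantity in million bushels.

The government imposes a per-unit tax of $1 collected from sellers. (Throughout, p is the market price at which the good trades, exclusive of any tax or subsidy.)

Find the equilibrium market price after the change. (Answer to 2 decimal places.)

7.20

Solve the original market: 39 - 4p = p + 4, hence p = 7 and Q = 11.
Since sellers keep the price net of the tax, the effective supply curve becomes Qs = p + 3.
Clearing the new market: 39 - 4p = p + 3, so p = 7.2 and Q = 10.2.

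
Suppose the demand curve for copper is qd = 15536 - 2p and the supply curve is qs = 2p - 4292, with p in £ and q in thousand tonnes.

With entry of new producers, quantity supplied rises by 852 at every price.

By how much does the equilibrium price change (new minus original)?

Original equilibrium: 15536 - 2p = 2p - 4292 gives 19828 = 4p, so p = 4957 and q = 5622.
The shock moves the curves to qd = 15536 - 2p and qs = 2p - 3440.
Equate the new curves: 15536 - 2p = 2p - 3440, giving 18976 = 4p, p = 4744, q = 6048.
Δp = 4744 − 4957 = -213.

-213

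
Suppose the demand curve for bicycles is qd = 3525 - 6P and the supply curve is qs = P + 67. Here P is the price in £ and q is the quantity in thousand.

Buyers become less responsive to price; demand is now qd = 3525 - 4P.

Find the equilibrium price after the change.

Before the shock: 3525 - 6P = P + 67 ⇒ 3458 = 7P ⇒ P = 494, q = 561.
The shock moves the curves to qd = 3525 - 4P and qs = P + 67.
Setting them equal: 3525 - 4P = P + 67 → 3458 = 5P, so P = 691.6 and q = 758.6.

691.6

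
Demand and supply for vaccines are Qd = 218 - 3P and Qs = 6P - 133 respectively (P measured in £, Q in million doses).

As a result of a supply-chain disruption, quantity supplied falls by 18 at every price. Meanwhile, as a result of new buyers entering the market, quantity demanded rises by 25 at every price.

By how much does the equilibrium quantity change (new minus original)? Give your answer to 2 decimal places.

+10.67

Solve the original market: 218 - 3P = 6P - 133, hence P = 39 and Q = 101.
The shock moves the curves to Qd = 243 - 3P and Qs = 6P - 151.
New equilibrium: 243 - 3P = 6P - 151 ⇒ 394 = 9P ⇒ P = 394/9 ≈ 43.7778, Q = 335/3 ≈ 111.6667.
ΔQ = 111.6667 − 101 = +10.67.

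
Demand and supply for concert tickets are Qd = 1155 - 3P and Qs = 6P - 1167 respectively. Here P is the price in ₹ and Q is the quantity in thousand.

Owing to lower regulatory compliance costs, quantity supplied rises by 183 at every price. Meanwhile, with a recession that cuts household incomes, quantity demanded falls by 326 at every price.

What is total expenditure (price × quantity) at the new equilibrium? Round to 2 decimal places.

Original equilibrium: 1155 - 3P = 6P - 1167 gives 2322 = 9P, so P = 258 and Q = 381.
The new curves are Qd = 829 - 3P (demand) and Qs = 6P - 984 (supply).
Equate the new curves: 829 - 3P = 6P - 984, giving 1813 = 9P, P = 1813/9 ≈ 201.4444, Q = 674/3 ≈ 224.6667.
New expenditure = 201.4444 × 224.6667 = 45257.85.

45257.85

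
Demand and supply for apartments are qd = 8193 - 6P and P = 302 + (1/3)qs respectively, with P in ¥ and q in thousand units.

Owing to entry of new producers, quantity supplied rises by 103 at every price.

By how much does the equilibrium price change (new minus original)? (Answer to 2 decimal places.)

Before the shock: 8193 - 6P = 3P - 906 ⇒ 9099 = 9P ⇒ P = 1011, q = 2127.
After the shift, demand is qd = 8193 - 6P and supply is qs = 3P - 803.
Equate the new curves: 8193 - 6P = 3P - 803, giving 8996 = 9P, P = 8996/9 ≈ 999.5556, q = 6587/3 ≈ 2195.6667.
ΔP = 999.5556 − 1011 = -11.44.

-11.44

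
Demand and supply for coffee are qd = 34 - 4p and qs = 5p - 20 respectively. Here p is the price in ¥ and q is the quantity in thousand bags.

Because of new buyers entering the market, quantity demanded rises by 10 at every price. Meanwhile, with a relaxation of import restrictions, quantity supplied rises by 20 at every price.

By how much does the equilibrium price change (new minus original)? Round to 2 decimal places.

-1.11

Before the shock: 34 - 4p = 5p - 20 ⇒ 54 = 9p ⇒ p = 6, q = 10.
The new curves are qd = 44 - 4p (demand) and qs = 5p (supply).
Clearing the new market: 44 - 4p = 5p, so p = 44/9 ≈ 4.8889 and q = 220/9 ≈ 24.4444.
Δp = 4.8889 − 6 = -1.11.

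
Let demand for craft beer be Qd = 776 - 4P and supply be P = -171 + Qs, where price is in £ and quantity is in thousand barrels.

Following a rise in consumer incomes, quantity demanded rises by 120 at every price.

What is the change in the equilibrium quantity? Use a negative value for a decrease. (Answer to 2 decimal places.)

Initially, 776 - 4P = P + 171, so 605 = 5P and P = 121, Q = 292.
With the change applied: demand Qd = 896 - 4P, supply Qs = P + 171.
Setting them equal: 896 - 4P = P + 171 → 725 = 5P, so P = 145 and Q = 316.
ΔQ = 316 − 292 = +24.00.

+24.00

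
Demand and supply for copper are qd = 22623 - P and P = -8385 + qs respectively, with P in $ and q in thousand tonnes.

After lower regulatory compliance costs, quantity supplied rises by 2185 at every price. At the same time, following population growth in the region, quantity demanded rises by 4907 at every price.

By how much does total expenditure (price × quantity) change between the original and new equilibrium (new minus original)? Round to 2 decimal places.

Original equilibrium: 22623 - P = P + 8385 gives 14238 = 2P, so P = 7119 and q = 15504.
The new curves are qd = 27530 - P (demand) and qs = P + 10570 (supply).
Clearing the new market: 27530 - P = P + 10570, so P = 8480 and q = 19050.
Expenditure moves from 7119×15504 = 110372976 to 8480×19050 = 161544000; change = +51171024.00.

+51171024.00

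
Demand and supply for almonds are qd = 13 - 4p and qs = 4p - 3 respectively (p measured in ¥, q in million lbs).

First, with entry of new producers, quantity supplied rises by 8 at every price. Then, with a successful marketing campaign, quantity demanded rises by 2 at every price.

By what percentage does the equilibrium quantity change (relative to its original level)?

+100

Initially, 13 - 4p = 4p - 3, so 16 = 8p and p = 2, q = 5.
The new curves are qd = 15 - 4p (demand) and qs = 4p + 5 (supply).
Equate the new curves: 15 - 4p = 4p + 5, giving 10 = 8p, p = 1.25, q = 10.
%Δq = (10 − 5) / 5 × 100 = +100%.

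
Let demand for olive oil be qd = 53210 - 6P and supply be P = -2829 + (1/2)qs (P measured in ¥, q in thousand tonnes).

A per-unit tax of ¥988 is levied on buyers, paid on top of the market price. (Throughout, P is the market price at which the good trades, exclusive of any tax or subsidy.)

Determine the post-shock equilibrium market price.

5203

Original equilibrium: 53210 - 6P = 2P + 5658 gives 47552 = 8P, so P = 5944 and q = 17546.
Since buyers pay the price plus the tax, the effective demand curve becomes qd = 47282 - 6P.
Equate the new curves: 47282 - 6P = 2P + 5658, giving 41624 = 8P, P = 5203, q = 16064.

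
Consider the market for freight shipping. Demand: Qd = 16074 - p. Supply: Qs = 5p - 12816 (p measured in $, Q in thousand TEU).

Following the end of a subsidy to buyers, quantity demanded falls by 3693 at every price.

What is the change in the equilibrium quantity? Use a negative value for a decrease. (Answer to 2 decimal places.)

Original equilibrium: 16074 - p = 5p - 12816 gives 28890 = 6p, so p = 4815 and Q = 11259.
After the shift, demand is Qd = 12381 - p and supply is Qs = 5p - 12816.
Clearing the new market: 12381 - p = 5p - 12816, so p = 4199.5 and Q = 8181.5.
ΔQ = 8181.5 − 11259 = -3077.50.

-3077.50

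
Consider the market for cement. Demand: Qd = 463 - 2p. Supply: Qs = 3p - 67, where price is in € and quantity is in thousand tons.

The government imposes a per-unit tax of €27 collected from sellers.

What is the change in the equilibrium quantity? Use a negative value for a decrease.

-32.4

Initially, 463 - 2p = 3p - 67, so 530 = 5p and p = 106, Q = 251.
Since sellers keep the price net of the tax, the effective supply curve becomes Qs = 3p - 148.
Equate the new curves: 463 - 2p = 3p - 148, giving 611 = 5p, p = 122.2, Q = 218.6.
ΔQ = 218.6 − 251 = -32.4.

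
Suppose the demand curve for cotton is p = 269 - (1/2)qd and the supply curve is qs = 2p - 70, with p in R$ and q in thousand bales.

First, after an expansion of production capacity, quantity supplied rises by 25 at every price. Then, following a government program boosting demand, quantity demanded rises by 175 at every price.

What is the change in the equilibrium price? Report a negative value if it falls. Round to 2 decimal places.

Before the shock: 538 - 2p = 2p - 70 ⇒ 608 = 4p ⇒ p = 152, q = 234.
After the shift, demand is qd = 713 - 2p and supply is qs = 2p - 45.
New equilibrium: 713 - 2p = 2p - 45 ⇒ 758 = 4p ⇒ p = 189.5, q = 334.
Δp = 189.5 − 152 = +37.50.

+37.50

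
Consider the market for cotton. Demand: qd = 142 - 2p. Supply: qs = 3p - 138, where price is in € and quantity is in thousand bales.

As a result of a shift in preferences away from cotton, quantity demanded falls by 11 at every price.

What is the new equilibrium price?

53.8

Original equilibrium: 142 - 2p = 3p - 138 gives 280 = 5p, so p = 56 and q = 30.
The new curves are qd = 131 - 2p (demand) and qs = 3p - 138 (supply).
Equate the new curves: 131 - 2p = 3p - 138, giving 269 = 5p, p = 53.8, q = 23.4.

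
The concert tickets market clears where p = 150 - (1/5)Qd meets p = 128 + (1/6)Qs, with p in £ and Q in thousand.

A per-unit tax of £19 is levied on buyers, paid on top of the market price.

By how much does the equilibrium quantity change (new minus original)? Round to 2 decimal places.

Solve the original market: 750 - 5p = 6p - 768, hence p = 138 and Q = 60.
Since buyers pay the price plus the tax, the effective demand curve becomes Qd = 655 - 5p.
Equate the new curves: 655 - 5p = 6p - 768, giving 1423 = 11p, p = 1423/11 ≈ 129.3636, Q = 90/11 ≈ 8.1818.
ΔQ = 8.1818 − 60 = -51.82.

-51.82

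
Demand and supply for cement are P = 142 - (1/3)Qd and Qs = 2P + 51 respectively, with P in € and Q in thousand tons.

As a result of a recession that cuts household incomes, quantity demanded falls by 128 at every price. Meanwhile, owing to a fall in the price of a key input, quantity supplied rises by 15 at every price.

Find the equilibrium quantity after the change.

Initially, 426 - 3P = 2P + 51, so 375 = 5P and P = 75, Q = 201.
The new curves are Qd = 298 - 3P (demand) and Qs = 2P + 66 (supply).
New equilibrium: 298 - 3P = 2P + 66 ⇒ 232 = 5P ⇒ P = 46.4, Q = 158.8.

158.8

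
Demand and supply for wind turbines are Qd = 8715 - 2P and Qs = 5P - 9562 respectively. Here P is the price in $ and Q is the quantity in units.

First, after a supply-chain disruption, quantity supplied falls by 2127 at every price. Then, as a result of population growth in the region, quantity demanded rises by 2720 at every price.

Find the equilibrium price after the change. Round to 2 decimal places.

Before the shock: 8715 - 2P = 5P - 9562 ⇒ 18277 = 7P ⇒ P = 2611, Q = 3493.
After the shift, demand is Qd = 11435 - 2P and supply is Qs = 5P - 11689.
Setting them equal: 11435 - 2P = 5P - 11689 → 23124 = 7P, so P = 23124/7 ≈ 3303.4286 and Q = 33797/7 ≈ 4828.1429.

3303.43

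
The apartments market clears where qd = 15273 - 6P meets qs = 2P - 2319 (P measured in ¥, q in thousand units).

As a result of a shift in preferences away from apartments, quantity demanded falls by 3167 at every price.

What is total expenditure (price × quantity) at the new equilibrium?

Before the shock: 15273 - 6P = 2P - 2319 ⇒ 17592 = 8P ⇒ P = 2199, q = 2079.
After the shift, demand is qd = 12106 - 6P and supply is qs = 2P - 2319.
Equate the new curves: 12106 - 6P = 2P - 2319, giving 14425 = 8P, P = 1803.125, q = 1287.25.
New expenditure = 1803.125 × 1287.25 = 2321072.65625.

2321072.65625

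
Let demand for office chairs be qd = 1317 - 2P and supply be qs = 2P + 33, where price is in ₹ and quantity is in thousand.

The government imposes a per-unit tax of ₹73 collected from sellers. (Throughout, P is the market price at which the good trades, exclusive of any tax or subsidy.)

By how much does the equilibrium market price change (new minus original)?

+36.5

Solve the original market: 1317 - 2P = 2P + 33, hence P = 321 and q = 675.
Since sellers keep the price net of the tax, the effective supply curve becomes qs = 2P - 113.
New equilibrium: 1317 - 2P = 2P - 113 ⇒ 1430 = 4P ⇒ P = 357.5, q = 602.
ΔP = 357.5 − 321 = +36.5.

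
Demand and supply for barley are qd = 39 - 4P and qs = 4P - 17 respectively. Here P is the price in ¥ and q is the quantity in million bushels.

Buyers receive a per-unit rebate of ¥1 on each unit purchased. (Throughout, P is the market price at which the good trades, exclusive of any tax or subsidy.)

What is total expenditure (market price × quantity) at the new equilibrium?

Initially, 39 - 4P = 4P - 17, so 56 = 8P and P = 7, q = 11.
Since buyers' out-of-pocket price is the market price minus the rebate, the effective demand curve becomes qd = 43 - 4P.
New equilibrium: 43 - 4P = 4P - 17 ⇒ 60 = 8P ⇒ P = 7.5, q = 13.
New expenditure = 7.5 × 13 = 97.5.

97.5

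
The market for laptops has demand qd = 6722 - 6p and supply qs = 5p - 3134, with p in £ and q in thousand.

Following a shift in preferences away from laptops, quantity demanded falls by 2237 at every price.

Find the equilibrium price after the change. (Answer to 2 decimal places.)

692.64

Initially, 6722 - 6p = 5p - 3134, so 9856 = 11p and p = 896, q = 1346.
The new curves are qd = 4485 - 6p (demand) and qs = 5p - 3134 (supply).
Clearing the new market: 4485 - 6p = 5p - 3134, so p = 7619/11 ≈ 692.6364 and q = 3621/11 ≈ 329.1818.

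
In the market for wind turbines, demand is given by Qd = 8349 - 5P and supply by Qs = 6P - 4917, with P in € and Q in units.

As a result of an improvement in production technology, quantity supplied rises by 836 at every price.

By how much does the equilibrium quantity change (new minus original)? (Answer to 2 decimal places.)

+380.00

Before the shock: 8349 - 5P = 6P - 4917 ⇒ 13266 = 11P ⇒ P = 1206, Q = 2319.
With the change applied: demand Qd = 8349 - 5P, supply Qs = 6P - 4081.
Clearing the new market: 8349 - 5P = 6P - 4081, so P = 1130 and Q = 2699.
ΔQ = 2699 − 2319 = +380.00.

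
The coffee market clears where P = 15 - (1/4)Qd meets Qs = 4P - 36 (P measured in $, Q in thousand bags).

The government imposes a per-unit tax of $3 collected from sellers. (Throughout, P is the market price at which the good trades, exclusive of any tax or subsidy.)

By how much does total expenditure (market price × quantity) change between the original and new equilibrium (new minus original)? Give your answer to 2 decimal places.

-63.00

Solve the original market: 60 - 4P = 4P - 36, hence P = 12 and Q = 12.
Since sellers keep the price net of the tax, the effective supply curve becomes Qs = 4P - 48.
Setting them equal: 60 - 4P = 4P - 48 → 108 = 8P, so P = 13.5 and Q = 6.
Expenditure moves from 12×12 = 144 to 13.5×6 = 81; change = -63.00.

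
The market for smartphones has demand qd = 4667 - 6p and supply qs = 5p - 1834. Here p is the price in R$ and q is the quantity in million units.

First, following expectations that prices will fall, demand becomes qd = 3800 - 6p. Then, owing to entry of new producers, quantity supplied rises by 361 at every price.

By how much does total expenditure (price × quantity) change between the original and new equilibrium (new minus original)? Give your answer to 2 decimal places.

-219666.16

Original equilibrium: 4667 - 6p = 5p - 1834 gives 6501 = 11p, so p = 591 and q = 1121.
The new curves are qd = 3800 - 6p (demand) and qs = 5p - 1473 (supply).
New equilibrium: 3800 - 6p = 5p - 1473 ⇒ 5273 = 11p ⇒ p = 5273/11 ≈ 479.3636, q = 10162/11 ≈ 923.8182.
Expenditure moves from 591×1121 = 662511 to 479.3636×923.8182 = 442844.8430; change = -219666.16.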